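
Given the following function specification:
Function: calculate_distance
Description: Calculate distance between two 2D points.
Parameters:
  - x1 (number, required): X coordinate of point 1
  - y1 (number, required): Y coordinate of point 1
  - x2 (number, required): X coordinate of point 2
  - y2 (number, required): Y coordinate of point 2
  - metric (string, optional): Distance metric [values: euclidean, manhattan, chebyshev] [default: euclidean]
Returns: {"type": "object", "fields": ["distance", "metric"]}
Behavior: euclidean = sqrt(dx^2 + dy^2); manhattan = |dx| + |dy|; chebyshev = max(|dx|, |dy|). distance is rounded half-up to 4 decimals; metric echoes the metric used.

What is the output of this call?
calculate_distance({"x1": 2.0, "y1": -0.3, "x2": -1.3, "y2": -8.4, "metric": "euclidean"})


|dx| = |-1.3 - 2| = 3.3; |dy| = |-8.4 - -0.3| = 8.1
euclidean: sqrt(3.3^2 + 8.1^2) = sqrt(76.5) = 8.746428
Round to 4 decimals: 8.7464
Output:
{"distance": 8.7464, "metric": "euclidean"}


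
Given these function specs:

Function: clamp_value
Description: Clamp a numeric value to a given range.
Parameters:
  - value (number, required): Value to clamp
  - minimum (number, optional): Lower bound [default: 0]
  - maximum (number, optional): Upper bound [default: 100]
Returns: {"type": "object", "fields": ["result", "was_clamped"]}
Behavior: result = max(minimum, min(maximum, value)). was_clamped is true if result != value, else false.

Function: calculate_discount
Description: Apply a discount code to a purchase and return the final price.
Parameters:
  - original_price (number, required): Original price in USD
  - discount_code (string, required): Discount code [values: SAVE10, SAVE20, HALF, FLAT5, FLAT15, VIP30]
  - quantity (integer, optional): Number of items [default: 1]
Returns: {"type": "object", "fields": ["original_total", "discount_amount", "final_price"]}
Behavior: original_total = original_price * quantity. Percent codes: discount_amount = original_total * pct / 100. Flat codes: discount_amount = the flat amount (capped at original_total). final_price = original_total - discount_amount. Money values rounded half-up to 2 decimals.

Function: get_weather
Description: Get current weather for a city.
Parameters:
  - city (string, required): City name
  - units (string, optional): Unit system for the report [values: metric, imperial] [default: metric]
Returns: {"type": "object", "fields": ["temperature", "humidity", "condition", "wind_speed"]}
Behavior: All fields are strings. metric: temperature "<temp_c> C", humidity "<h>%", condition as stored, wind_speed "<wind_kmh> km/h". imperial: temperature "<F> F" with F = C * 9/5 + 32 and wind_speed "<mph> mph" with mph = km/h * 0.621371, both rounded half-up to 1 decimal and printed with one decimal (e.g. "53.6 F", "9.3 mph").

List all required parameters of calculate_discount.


Parameters of calculate_discount and their required/optional flag:
  original_price: required
  discount_code: required
  quantity: optional
discount_code, original_price


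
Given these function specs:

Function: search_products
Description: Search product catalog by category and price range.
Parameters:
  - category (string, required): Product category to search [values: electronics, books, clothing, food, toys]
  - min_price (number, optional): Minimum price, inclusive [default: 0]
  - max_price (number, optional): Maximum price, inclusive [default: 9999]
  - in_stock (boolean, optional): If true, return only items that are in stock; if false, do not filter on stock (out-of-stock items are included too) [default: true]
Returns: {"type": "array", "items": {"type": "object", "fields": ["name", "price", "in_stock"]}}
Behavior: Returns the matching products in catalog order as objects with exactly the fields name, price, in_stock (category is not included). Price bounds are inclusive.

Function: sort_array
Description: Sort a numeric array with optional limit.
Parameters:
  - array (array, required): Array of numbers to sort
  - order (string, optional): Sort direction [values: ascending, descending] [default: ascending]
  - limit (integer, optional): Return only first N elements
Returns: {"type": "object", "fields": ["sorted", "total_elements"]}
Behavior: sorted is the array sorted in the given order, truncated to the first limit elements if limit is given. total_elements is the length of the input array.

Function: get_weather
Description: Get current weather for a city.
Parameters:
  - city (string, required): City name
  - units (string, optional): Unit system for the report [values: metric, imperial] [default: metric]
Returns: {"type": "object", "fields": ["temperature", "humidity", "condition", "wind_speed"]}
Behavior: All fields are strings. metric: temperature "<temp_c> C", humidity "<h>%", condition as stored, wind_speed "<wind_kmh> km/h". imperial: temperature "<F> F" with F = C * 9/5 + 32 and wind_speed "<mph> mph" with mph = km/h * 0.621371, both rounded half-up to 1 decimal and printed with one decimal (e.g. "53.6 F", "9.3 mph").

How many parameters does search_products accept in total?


Parameters of search_products: category (required), min_price (optional), max_price (optional), in_stock (optional)
Total:
4


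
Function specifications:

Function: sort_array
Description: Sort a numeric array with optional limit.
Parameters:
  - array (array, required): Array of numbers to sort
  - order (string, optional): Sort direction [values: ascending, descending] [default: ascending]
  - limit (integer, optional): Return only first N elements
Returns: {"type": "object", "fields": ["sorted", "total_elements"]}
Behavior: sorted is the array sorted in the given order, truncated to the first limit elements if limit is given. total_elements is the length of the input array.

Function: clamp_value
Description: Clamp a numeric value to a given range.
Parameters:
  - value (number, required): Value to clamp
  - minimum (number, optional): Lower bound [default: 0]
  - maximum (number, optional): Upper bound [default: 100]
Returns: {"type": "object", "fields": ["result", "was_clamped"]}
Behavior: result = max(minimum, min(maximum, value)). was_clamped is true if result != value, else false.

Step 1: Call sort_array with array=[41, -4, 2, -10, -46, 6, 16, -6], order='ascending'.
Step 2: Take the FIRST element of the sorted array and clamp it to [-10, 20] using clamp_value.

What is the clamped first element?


Step 1: sort_array(order=ascending)
  sorted: [-46, -10, -6, -4, 2, 6, 16, 41]
  -> first element = -46
Step 2: clamp_value(value=-46, minimum=-10, maximum=20)
  result = max(-10, min(20, -46)) = max(-10, -46) = -10
  was_clamped = (-10 != -46) = true
  -> result = -10
-10


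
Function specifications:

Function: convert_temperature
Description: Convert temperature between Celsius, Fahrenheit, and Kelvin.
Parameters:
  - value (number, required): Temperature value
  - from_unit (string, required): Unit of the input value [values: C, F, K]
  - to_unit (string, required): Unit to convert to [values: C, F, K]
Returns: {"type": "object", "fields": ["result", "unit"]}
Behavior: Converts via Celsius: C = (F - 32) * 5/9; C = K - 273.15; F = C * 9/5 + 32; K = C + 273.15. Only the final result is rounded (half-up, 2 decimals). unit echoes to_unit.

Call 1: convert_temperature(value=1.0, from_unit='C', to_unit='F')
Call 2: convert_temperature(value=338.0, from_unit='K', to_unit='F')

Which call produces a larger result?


Call 1:
  Input already in C: 1
  To F: 1 * 9/5 + 32 = 33.8
  Round to 2 decimals: 33.8
  -> 33.8 F
Call 2:
  To C: 338 - 273.15 = 64.85
  To F: 64.85 * 9/5 + 32 = 148.73
  Round to 2 decimals: 148.73
  -> 148.73 F
Call 2 (148.73 F)


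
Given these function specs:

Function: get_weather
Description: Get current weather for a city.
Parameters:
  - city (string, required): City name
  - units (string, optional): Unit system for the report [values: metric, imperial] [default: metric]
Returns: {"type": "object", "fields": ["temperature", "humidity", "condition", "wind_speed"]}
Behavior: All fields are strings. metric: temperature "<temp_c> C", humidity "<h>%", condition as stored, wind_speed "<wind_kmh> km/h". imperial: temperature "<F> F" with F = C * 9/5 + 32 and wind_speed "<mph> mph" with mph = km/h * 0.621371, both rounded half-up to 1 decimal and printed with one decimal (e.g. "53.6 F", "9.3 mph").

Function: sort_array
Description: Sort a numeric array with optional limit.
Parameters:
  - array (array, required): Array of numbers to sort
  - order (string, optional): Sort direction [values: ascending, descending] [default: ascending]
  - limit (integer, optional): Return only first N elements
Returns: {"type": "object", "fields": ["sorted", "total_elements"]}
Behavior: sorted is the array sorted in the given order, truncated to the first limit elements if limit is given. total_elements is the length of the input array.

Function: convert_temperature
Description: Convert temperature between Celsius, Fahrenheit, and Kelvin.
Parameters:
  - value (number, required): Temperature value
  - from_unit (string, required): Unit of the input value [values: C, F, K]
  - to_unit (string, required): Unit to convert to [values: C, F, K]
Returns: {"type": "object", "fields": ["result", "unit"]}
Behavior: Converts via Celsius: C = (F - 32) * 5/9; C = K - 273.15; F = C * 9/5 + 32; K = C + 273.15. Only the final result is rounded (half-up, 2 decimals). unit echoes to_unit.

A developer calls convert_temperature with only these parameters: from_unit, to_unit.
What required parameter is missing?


Required parameters: value, from_unit, to_unit
Provided: from_unit, to_unit
Missing: value
value


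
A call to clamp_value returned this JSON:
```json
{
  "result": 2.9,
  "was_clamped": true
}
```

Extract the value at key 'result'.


2.9


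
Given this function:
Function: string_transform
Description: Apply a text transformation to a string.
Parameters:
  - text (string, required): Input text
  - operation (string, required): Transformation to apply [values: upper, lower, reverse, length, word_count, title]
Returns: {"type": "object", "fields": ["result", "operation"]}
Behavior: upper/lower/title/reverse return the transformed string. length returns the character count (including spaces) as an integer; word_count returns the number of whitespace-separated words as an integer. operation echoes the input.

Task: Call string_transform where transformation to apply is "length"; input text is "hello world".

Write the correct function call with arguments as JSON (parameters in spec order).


Mapping each described value to its parameter name:
  'Transformation to apply' -> operation = "length"
  'Input text' -> text = "hello world"
string_transform({"text": "hello world", "operation": "length"})


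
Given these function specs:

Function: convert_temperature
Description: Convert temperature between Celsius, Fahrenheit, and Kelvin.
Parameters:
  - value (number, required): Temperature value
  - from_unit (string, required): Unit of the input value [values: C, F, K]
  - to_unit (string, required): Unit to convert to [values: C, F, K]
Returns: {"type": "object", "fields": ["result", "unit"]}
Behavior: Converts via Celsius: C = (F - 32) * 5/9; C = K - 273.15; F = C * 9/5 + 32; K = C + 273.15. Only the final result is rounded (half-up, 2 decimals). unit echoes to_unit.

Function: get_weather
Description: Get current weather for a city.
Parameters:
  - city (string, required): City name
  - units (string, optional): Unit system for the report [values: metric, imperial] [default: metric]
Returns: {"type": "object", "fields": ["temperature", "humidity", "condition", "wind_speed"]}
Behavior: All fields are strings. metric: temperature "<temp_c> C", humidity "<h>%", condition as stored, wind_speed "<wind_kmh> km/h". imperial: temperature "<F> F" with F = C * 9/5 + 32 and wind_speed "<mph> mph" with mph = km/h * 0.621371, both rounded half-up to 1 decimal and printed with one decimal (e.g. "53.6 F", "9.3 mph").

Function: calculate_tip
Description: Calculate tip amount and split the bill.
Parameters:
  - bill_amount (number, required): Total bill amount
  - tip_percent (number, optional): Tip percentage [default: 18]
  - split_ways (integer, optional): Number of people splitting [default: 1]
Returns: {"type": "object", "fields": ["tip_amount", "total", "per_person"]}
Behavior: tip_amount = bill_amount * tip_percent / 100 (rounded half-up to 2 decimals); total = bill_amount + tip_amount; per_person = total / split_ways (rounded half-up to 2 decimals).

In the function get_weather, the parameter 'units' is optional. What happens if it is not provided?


The get_weather spec declares:
  - units (string, optional): Unit system for the report [values: metric, imperial] [default: metric]
It defaults to metric


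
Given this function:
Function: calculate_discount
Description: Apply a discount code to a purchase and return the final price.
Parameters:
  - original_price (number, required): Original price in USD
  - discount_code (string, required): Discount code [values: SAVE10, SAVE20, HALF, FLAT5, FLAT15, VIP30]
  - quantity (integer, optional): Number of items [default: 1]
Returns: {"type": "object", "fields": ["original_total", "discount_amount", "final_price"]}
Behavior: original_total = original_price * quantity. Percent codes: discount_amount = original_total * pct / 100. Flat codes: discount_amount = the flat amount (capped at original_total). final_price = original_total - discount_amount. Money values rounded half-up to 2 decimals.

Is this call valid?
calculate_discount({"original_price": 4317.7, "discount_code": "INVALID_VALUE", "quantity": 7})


Checking parameter values...
Parameter 'discount_code' has value 'INVALID_VALUE' not in allowed: SAVE10, SAVE20, HALF, FLAT5, FLAT15, VIP30
Invalid - 'discount_code' must be one of SAVE10, SAVE20, HALF, FLAT5, FLAT15, VIP30


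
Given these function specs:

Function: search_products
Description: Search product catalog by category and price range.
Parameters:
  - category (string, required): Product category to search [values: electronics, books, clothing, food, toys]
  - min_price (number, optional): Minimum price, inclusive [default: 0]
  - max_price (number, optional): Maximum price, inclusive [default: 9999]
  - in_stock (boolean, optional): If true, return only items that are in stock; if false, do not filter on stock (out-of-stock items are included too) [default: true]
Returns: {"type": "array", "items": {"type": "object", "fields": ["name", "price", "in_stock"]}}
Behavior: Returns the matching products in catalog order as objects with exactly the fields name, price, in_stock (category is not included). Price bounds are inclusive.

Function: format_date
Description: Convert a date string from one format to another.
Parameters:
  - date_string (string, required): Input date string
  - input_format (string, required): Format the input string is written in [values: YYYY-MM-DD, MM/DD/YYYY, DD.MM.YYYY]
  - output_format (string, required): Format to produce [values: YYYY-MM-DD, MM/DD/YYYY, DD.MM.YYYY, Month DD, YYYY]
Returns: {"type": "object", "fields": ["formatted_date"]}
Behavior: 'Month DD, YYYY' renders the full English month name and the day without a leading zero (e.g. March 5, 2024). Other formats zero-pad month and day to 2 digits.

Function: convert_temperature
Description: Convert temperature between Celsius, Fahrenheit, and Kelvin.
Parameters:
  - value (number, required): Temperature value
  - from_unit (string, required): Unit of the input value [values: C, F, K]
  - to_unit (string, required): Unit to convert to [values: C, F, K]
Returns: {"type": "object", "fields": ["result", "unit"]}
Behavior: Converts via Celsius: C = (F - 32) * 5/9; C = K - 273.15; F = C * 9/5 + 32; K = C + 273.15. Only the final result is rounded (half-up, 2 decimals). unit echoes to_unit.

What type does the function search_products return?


The search_products spec declares Returns: {"type": "array", "items": {"type": "object", "fields": ["name", "price", "in_stock"]}}
Type:
array


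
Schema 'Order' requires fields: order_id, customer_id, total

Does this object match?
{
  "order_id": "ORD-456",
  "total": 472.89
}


Checking required fields...
Missing: customer_id
Invalid - missing required field 'customer_id'


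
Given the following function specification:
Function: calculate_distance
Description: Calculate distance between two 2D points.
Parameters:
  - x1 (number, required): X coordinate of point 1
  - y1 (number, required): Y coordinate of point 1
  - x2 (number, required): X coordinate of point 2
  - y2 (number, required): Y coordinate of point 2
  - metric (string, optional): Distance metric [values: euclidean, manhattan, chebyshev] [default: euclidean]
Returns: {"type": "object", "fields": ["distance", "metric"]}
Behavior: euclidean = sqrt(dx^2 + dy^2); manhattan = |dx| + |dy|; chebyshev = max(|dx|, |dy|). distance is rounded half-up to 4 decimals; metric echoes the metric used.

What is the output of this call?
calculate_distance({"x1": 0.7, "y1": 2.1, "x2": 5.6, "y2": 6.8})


Defaults applied: metric=euclidean
|dx| = |5.6 - 0.7| = 4.9; |dy| = |6.8 - 2.1| = 4.7
euclidean: sqrt(4.9^2 + 4.7^2) = sqrt(46.1) = 6.789698
Round to 4 decimals: 6.7897
Output:
{"distance": 6.7897, "metric": "euclidean"}


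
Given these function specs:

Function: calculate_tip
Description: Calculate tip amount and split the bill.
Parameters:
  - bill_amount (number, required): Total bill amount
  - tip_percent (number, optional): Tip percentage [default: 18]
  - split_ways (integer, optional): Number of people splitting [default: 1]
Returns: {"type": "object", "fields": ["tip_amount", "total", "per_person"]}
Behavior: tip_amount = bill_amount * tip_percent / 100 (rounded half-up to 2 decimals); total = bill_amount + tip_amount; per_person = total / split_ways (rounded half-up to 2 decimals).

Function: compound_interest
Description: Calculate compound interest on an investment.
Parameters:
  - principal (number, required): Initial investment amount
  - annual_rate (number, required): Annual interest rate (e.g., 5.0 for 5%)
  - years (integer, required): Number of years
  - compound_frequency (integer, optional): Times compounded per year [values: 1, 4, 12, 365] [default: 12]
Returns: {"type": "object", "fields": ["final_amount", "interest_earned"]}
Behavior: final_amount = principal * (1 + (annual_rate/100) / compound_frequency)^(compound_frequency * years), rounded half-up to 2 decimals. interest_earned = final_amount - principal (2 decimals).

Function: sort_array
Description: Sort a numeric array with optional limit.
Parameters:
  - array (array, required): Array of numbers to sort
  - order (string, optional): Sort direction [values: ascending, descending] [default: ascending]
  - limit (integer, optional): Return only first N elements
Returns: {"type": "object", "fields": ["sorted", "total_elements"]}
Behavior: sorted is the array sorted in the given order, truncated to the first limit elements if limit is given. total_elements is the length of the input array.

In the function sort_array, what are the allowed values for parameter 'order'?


The sort_array spec declares:
  - order (string, optional): Sort direction [values: ascending, descending] [default: ascending]
Allowed values:
ascending, descending


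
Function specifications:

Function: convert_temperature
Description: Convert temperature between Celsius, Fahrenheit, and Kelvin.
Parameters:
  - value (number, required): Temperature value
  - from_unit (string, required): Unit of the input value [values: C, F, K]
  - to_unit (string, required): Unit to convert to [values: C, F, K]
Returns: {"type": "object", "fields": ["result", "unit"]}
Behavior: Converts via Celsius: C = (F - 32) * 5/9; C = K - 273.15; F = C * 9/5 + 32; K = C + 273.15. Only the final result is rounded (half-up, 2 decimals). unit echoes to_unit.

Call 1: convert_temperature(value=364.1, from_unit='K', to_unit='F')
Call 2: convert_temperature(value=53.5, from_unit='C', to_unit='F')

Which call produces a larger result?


Call 1:
  To C: 364.1 - 273.15 = 90.95
  To F: 90.95 * 9/5 + 32 = 195.71
  Round to 2 decimals: 195.71
  -> 195.71 F
Call 2:
  Input already in C: 53.5
  To F: 53.5 * 9/5 + 32 = 128.3
  Round to 2 decimals: 128.3
  -> 128.3 F
Call 1 (195.71 F)


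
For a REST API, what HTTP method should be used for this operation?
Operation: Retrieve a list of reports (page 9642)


GET = read, POST = create, PUT = update/replace, DELETE = remove
This operation is a read.
GET


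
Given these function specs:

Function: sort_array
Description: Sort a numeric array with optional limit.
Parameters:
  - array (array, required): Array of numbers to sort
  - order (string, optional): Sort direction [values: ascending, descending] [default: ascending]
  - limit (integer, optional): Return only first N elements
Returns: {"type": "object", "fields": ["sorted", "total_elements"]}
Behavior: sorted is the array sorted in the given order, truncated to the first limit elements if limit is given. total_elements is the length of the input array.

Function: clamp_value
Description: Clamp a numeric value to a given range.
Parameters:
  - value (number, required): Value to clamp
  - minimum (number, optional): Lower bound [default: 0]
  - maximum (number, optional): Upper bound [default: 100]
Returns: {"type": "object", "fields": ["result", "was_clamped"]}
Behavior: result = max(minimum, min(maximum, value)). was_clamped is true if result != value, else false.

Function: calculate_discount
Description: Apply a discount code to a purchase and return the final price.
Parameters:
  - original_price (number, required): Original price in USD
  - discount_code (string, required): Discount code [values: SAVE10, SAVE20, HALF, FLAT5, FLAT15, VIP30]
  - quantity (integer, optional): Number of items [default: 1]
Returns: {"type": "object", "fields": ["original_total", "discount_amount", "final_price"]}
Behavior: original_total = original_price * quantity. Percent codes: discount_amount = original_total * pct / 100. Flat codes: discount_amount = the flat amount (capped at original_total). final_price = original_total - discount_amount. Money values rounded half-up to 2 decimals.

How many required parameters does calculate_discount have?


Parameters of calculate_discount: original_price (required), discount_code (required), quantity (optional)
Required count:
2


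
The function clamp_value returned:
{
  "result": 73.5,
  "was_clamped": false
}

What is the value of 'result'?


73.5


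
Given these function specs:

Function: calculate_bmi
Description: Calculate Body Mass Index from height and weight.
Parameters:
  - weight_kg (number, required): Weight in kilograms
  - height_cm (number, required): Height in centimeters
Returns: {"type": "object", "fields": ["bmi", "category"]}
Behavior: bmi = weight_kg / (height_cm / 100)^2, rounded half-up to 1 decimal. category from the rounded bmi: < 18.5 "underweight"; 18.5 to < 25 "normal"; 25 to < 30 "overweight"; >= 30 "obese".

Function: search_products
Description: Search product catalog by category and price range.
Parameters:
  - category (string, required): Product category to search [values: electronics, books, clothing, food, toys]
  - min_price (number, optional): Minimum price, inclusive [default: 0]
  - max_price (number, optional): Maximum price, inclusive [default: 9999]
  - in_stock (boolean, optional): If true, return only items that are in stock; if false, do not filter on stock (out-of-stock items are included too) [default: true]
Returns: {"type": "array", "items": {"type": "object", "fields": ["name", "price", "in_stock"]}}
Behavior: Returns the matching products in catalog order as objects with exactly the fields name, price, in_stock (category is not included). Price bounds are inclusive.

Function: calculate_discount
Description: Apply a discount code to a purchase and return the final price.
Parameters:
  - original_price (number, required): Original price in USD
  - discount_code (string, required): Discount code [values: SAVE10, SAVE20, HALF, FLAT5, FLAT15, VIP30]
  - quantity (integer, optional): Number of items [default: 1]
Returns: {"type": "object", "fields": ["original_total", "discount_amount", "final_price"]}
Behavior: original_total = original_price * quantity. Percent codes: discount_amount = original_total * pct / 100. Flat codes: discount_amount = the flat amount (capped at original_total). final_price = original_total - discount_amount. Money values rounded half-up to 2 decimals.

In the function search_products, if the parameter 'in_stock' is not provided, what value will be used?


The search_products spec declares:
  - in_stock (boolean, optional): If true, return only items that are in stock; if false, do not filter on stock (out-of-stock items are included too) [default: true]
Default:
true


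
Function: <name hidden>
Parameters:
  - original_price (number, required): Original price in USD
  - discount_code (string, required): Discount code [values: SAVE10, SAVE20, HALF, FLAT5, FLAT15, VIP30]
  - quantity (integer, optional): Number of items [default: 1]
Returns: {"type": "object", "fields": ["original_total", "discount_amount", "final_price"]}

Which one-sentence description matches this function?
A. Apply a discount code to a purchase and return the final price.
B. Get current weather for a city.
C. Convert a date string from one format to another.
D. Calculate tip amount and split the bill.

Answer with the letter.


Parameters original_price, discount_code, quantity and return ["original_total", "discount_amount", "final_price"] fit: Apply a discount code to a purchase and return the final price.
A


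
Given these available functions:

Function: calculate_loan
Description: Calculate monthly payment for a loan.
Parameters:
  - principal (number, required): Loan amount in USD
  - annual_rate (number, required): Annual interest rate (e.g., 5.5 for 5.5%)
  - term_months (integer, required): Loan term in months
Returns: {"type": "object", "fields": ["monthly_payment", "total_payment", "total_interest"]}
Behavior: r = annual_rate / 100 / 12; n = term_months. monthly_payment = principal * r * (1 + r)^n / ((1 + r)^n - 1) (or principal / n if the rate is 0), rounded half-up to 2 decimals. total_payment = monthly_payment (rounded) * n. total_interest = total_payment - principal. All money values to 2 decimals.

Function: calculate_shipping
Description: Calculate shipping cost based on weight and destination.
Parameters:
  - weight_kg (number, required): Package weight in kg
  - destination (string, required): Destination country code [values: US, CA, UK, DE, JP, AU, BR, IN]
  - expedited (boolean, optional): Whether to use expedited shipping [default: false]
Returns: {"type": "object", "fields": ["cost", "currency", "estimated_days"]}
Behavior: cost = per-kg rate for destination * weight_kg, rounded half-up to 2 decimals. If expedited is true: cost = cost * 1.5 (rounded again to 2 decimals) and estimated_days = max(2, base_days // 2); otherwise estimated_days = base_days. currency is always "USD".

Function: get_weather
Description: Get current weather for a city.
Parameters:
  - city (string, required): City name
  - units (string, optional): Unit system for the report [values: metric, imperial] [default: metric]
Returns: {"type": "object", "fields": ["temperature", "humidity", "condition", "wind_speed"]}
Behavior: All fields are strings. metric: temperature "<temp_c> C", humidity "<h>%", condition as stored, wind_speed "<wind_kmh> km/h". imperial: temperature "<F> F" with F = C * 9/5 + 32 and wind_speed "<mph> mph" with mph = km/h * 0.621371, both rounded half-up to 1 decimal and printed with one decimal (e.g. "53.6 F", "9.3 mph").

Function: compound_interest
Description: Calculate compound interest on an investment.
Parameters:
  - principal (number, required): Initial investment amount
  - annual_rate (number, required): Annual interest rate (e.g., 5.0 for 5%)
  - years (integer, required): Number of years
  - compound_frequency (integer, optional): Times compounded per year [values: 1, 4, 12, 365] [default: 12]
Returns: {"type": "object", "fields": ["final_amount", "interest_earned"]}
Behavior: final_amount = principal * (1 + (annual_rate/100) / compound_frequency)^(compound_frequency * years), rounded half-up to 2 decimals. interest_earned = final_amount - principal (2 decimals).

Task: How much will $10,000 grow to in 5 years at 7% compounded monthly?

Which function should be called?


The task needs a function whose description is: Calculate compound interest on an investment.
compound_interest


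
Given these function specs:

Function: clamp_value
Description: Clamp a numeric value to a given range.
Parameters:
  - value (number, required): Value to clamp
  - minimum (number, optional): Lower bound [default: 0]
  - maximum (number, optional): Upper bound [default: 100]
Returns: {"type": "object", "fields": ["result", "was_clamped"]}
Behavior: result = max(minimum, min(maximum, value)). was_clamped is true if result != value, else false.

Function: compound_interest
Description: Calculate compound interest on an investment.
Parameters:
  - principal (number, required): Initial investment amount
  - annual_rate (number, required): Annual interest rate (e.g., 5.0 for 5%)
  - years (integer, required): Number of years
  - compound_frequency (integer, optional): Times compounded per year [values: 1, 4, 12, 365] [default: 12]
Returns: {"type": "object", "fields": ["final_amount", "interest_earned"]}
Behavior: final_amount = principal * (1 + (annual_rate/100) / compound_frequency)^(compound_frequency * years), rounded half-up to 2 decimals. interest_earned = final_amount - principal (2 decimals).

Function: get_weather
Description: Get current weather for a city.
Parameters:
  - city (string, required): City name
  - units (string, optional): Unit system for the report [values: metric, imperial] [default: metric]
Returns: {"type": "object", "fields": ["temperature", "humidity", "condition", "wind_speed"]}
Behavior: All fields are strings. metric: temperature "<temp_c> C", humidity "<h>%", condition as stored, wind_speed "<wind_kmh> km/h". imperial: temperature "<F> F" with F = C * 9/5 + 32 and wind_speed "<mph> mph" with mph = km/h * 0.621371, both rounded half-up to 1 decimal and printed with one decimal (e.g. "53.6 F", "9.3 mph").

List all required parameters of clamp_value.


Parameters of clamp_value and their required/optional flag:
  value: required
  minimum: optional
  maximum: optional
value


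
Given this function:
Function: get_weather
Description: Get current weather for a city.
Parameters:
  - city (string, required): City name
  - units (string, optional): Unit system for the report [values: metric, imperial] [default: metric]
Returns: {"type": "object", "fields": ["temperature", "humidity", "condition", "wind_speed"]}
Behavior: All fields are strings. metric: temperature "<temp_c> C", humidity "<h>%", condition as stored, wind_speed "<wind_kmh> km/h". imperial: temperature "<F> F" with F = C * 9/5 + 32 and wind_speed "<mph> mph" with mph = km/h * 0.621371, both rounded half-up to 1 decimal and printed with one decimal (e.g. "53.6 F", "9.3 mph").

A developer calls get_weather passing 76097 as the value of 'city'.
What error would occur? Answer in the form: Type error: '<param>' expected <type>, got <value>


Spec: 'city' is declared as string; 76097 is an integer.
Type error: 'city' expected string, got 76097


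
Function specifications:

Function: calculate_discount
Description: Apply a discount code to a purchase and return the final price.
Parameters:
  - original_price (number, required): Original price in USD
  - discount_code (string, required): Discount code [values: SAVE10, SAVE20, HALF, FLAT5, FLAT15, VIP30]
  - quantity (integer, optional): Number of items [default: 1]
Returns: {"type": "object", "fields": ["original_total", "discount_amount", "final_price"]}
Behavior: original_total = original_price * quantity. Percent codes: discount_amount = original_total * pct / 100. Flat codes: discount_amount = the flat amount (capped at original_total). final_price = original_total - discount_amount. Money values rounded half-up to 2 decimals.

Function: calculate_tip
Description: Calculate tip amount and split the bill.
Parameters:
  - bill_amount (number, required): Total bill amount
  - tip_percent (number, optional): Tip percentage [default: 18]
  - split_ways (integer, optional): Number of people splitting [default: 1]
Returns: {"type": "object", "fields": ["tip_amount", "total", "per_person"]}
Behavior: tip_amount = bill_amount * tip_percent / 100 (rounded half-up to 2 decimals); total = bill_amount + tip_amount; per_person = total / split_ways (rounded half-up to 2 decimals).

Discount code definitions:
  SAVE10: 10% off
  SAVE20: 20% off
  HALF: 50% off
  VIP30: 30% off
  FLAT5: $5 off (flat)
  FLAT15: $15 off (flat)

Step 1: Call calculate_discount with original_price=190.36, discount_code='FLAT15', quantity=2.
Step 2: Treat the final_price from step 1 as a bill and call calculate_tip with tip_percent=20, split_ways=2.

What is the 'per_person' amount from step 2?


Step 1: calculate_discount(original_price=190.36, discount_code=FLAT15, quantity=2)
  original_total = 190.36 * 2 = 380.72
  FLAT15 = $15 flat: discount_amount = min(15.00, 380.72) = 15.00
  final_price = 380.72 - 15.00 = 365.72
  -> final_price = 365.72
Step 2: calculate_tip(bill_amount=365.72, tip_percent=20, split_ways=2)
  tip_amount = 365.72 * 20/100 = 73.144 -> 73.14
  total = 365.72 + 73.14 = 438.86
  per_person = 438.86 / 2 = 219.43 -> 219.43
  -> per_person = 219.43
$219.43


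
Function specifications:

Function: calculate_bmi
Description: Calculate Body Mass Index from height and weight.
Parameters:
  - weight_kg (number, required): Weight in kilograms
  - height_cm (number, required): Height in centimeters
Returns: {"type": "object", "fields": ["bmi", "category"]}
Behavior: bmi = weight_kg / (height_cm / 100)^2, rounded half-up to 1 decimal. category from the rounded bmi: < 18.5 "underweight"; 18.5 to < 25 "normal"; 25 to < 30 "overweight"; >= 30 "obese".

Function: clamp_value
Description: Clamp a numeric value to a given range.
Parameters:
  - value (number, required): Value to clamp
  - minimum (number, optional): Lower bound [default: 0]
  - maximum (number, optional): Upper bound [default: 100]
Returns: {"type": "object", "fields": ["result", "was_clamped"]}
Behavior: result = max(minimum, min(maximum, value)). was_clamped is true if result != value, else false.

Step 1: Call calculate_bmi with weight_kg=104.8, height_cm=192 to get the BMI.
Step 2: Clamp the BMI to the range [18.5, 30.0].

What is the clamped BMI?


Step 1: calculate_bmi(weight_kg=104.8, height_cm=192)
  height_m = 192 / 100 = 1.92
  bmi = 104.8 / 1.92^2 = 104.8 / 3.6864 = 28.428819 -> 28.4
  25 <= 28.4 < 30 -> overweight
  -> bmi = 28.4
Step 2: clamp_value(value=28.4, minimum=18.5, maximum=30.0)
  result = max(18.5, min(30.0, 28.4)) = max(18.5, 28.4) = 28.4
  was_clamped = (28.4 != 28.4) = false
  -> result = 28.4
28.4


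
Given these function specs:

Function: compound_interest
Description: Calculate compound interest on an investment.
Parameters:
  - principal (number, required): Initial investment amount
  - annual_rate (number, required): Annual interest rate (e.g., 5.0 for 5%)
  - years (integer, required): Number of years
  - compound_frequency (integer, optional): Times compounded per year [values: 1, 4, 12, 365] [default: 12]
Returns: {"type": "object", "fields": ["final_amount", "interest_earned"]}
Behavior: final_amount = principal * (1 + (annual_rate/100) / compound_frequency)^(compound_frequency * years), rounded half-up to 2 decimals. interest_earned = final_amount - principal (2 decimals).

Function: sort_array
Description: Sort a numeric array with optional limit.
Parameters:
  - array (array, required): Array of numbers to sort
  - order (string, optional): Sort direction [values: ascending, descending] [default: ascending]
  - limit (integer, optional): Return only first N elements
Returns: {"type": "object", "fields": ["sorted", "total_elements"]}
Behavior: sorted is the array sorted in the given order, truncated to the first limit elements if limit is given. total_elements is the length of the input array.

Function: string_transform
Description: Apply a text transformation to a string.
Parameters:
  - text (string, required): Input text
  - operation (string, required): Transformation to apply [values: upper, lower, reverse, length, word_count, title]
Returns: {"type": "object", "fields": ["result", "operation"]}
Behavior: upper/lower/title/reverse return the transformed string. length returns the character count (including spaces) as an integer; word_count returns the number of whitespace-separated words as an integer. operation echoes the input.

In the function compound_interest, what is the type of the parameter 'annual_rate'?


The compound_interest spec declares:
  - annual_rate (number, required): Annual interest rate (e.g., 5.0 for 5%)
Type:
number


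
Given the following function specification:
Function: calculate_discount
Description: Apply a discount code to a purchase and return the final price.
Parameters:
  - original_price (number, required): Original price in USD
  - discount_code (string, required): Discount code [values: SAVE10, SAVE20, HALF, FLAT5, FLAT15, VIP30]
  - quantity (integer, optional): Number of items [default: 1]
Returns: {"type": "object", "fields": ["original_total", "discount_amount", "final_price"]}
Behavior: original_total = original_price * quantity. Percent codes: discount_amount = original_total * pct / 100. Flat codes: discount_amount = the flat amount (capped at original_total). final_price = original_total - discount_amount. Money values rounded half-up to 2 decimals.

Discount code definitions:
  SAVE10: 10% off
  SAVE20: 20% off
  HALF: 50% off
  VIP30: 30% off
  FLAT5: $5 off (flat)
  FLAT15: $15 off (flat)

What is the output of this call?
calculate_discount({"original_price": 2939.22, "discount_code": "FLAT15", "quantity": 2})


original_total = 2939.22 * 2 = 5878.44
FLAT15 = $15 flat: discount_amount = min(15.00, 5878.44) = 15.00
final_price = 5878.44 - 15.00 = 5863.44
Output:
{"original_total": 5878.44, "discount_amount": 15.0, "final_price": 5863.44}


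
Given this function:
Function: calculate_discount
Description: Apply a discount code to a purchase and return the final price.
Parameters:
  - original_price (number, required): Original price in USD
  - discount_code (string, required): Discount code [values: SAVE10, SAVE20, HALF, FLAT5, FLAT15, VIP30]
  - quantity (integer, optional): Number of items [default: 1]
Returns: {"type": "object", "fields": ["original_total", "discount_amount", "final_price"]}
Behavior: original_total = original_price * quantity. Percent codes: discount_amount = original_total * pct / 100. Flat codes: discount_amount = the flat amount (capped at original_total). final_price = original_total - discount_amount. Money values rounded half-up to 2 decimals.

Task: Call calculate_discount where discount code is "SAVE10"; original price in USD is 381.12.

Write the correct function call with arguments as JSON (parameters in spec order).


Mapping each described value to its parameter name:
  'Discount code' -> discount_code = "SAVE10"
  'Original price in USD' -> original_price = 381.12
calculate_discount({"original_price": 381.12, "discount_code": "SAVE10"})


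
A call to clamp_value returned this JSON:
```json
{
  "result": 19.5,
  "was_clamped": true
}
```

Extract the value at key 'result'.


19.5


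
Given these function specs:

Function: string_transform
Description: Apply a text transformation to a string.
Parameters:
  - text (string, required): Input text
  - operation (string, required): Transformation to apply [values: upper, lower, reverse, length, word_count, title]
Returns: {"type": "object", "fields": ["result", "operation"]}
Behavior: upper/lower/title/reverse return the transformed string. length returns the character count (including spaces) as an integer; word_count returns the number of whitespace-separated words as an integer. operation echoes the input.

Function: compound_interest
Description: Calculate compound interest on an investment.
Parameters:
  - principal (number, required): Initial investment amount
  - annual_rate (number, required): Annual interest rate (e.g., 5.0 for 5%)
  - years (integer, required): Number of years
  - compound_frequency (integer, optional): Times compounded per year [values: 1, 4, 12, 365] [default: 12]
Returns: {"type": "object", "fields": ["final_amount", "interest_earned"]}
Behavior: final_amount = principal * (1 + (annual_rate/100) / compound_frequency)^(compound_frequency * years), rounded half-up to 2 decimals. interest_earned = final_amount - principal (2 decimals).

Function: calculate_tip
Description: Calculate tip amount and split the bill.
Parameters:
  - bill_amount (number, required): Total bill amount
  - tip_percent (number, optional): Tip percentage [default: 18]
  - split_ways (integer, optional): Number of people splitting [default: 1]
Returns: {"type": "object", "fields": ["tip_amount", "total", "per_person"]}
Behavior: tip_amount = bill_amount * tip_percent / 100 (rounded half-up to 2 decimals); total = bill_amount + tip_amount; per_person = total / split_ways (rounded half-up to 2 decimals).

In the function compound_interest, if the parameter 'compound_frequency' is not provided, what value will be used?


The compound_interest spec declares:
  - compound_frequency (integer, optional): Times compounded per year [values: 1, 4, 12, 365] [default: 12]
Default:
12
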